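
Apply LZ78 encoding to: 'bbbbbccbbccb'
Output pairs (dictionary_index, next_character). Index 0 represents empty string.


LZ78 encoding steps:
Dictionary: {0: ''}
Step 1: w='' (idx 0), next='b' -> output (0, 'b'), add 'b' as idx 1
Step 2: w='b' (idx 1), next='b' -> output (1, 'b'), add 'bb' as idx 2
Step 3: w='bb' (idx 2), next='c' -> output (2, 'c'), add 'bbc' as idx 3
Step 4: w='' (idx 0), next='c' -> output (0, 'c'), add 'c' as idx 4
Step 5: w='bbc' (idx 3), next='c' -> output (3, 'c'), add 'bbcc' as idx 5
Step 6: w='b' (idx 1), end of input -> output (1, '')


Encoded: [(0, 'b'), (1, 'b'), (2, 'c'), (0, 'c'), (3, 'c'), (1, '')]


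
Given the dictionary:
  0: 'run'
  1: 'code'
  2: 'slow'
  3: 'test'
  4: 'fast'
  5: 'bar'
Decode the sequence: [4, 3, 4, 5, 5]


Look up each index in the dictionary:
  4 -> 'fast'
  3 -> 'test'
  4 -> 'fast'
  5 -> 'bar'
  5 -> 'bar'

Decoded: "fast test fast bar bar"


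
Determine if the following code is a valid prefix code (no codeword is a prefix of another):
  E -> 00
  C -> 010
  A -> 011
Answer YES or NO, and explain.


Checking each pair (does one codeword prefix another?):
  E='00' vs C='010': no prefix
  E='00' vs A='011': no prefix
  C='010' vs E='00': no prefix
  C='010' vs A='011': no prefix
  A='011' vs E='00': no prefix
  A='011' vs C='010': no prefix
No violation found over all pairs.

YES -- this is a valid prefix code. No codeword is a prefix of any other codeword.


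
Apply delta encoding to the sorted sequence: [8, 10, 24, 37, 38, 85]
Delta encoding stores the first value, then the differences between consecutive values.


First value: 8
Deltas:
  10 - 8 = 2
  24 - 10 = 14
  37 - 24 = 13
  38 - 37 = 1
  85 - 38 = 47


Delta encoded: [8, 2, 14, 13, 1, 47]


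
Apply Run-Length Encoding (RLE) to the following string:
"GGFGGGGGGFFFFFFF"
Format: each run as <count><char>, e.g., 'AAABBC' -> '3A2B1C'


Scanning runs left to right:
  i=0: run of 'G' x 2 -> '2G'
  i=2: run of 'F' x 1 -> '1F'
  i=3: run of 'G' x 6 -> '6G'
  i=9: run of 'F' x 7 -> '7F'

RLE = 2G1F6G7F


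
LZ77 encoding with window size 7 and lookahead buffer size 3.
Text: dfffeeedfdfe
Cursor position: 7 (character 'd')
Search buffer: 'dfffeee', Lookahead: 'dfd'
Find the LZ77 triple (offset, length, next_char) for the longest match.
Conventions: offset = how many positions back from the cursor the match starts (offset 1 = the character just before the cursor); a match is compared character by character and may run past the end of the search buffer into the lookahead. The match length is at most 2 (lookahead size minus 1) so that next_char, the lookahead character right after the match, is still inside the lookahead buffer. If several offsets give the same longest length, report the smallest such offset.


Try each offset into the search buffer:
  offset=1 (pos 6, char 'e'): match length 0
  offset=2 (pos 5, char 'e'): match length 0
  offset=3 (pos 4, char 'e'): match length 0
  offset=4 (pos 3, char 'f'): match length 0
  offset=5 (pos 2, char 'f'): match length 0
  offset=6 (pos 1, char 'f'): match length 0
  offset=7 (pos 0, char 'd'): match length 2
Longest match has length 2 at offset 7.
next_char = character at position 7 + 2 = 9 -> 'd'

Best match: offset=7, length=2 (matching 'df' starting at position 0)
LZ77 triple: (7, 2, 'd')


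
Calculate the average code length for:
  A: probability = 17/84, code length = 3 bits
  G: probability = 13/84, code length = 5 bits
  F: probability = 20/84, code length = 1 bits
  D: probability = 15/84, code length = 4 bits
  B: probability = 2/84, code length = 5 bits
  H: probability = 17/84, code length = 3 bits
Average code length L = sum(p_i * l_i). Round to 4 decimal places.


Weighted contributions p_i * l_i:
  A: (17/84) * 3 = 51/84
  G: (13/84) * 5 = 65/84
  F: (20/84) * 1 = 20/84
  D: (15/84) * 4 = 60/84
  B: (2/84) * 5 = 10/84
  H: (17/84) * 3 = 51/84
Sum = (51 + 65 + 20 + 60 + 10 + 51)/84 = 257/84

L = 257/84 = 3.0595 bits/symbol


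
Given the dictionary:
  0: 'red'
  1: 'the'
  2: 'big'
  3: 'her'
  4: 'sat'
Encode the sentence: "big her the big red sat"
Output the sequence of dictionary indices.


Look up each word in the dictionary:
  'big' -> 2
  'her' -> 3
  'the' -> 1
  'big' -> 2
  'red' -> 0
  'sat' -> 4

Encoded: [2, 3, 1, 2, 0, 4]


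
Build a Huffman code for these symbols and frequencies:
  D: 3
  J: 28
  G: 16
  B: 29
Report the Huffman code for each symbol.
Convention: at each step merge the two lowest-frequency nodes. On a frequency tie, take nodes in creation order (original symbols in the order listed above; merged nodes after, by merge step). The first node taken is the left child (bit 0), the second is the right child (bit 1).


Huffman tree construction:
Step 1: Merge D(3) + G(16) = 19
Step 2: Merge (D+G)(19) + J(28) = 47
Step 3: Merge B(29) + ((D+G)+J)(47) = 76
Read each symbol's code off the tree from the root (left child = 0, right child = 1).

Codes:
  D: 100 (length 3)
  J: 11 (length 2)
  G: 101 (length 3)
  B: 0 (length 1)
Average code length: 142/76 = 1.8684 bits/symbol


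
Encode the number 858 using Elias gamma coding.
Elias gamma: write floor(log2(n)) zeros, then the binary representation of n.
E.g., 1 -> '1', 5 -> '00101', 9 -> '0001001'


num_bits = floor(log2(858)) + 1 = 10
leading_zeros = num_bits - 1 = 9
binary(858) = 1101011010

Elias gamma(858) = '000000000' + '1101011010' = 0000000001101011010 (19 bits)


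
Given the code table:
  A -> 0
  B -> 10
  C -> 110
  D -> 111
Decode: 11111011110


Decoding:
111 -> D
110 -> C
111 -> D
10 -> B


Result: DCDB


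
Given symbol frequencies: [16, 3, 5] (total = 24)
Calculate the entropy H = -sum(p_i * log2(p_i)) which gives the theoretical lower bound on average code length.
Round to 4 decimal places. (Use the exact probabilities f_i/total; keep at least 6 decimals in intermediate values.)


Per-symbol terms -p_i * log2(p_i) with p_i = f_i/24:
  p = 16/24 = 0.666667: log2(p) = -0.584963, -p*log2(p) = 0.389975
  p = 3/24 = 0.125000: log2(p) = -3.000000, -p*log2(p) = 0.375000
  p = 5/24 = 0.208333: log2(p) = -2.263034, -p*log2(p) = 0.471466
H = 0.389975 + 0.375000 + 0.471466 = 1.236441

H = 1.2364 bits/symbol


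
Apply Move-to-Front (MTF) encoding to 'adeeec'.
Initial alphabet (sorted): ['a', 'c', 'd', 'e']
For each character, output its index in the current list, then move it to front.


MTF encoding:
'a': index 0 in ['a', 'c', 'd', 'e'] -> ['a', 'c', 'd', 'e']
'd': index 2 in ['a', 'c', 'd', 'e'] -> ['d', 'a', 'c', 'e']
'e': index 3 in ['d', 'a', 'c', 'e'] -> ['e', 'd', 'a', 'c']
'e': index 0 in ['e', 'd', 'a', 'c'] -> ['e', 'd', 'a', 'c']
'e': index 0 in ['e', 'd', 'a', 'c'] -> ['e', 'd', 'a', 'c']
'c': index 3 in ['e', 'd', 'a', 'c'] -> ['c', 'e', 'd', 'a']


Output: [0, 2, 3, 0, 0, 3]


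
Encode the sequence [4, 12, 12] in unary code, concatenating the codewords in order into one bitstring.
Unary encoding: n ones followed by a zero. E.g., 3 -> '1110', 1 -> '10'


Encode each number as n ones followed by a terminating 0:
  4 -> 11110 (5 bits)
  12 -> 1111111111110 (13 bits)
  12 -> 1111111111110 (13 bits)
Total length = 5 + 13 + 13 = 31 bits.

Unary([4, 12, 12]) = 1111011111111111101111111111110 (31 bits)


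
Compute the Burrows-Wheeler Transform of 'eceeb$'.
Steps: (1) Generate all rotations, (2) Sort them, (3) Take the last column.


Rotations (sorted):
  0: $eceeb -> last char: b
  1: b$ecee -> last char: e
  2: ceeb$e -> last char: e
  3: eb$ece -> last char: e
  4: eceeb$ -> last char: $
  5: eeb$ec -> last char: c


BWT = beee$c


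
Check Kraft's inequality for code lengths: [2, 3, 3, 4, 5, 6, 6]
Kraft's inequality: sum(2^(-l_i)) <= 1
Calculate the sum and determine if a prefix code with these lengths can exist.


Sum = 2^(-2) + 2^(-3) + 2^(-3) + 2^(-4) + 2^(-5) + 2^(-6) + 2^(-6)
    = 0.25 + 0.125 + 0.125 + 0.0625 + 0.03125 + 0.015625 + 0.015625
    = 40/64 = 0.625
Since 0.625 <= 1, Kraft's inequality IS satisfied.
A prefix code with these lengths CAN exist.

Kraft sum = 0.625. Satisfied.


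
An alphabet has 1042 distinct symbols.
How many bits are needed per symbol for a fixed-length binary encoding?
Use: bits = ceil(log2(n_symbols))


log2(1042) = 10.0251
Bracket: 2^10 = 1024 < 1042 <= 2^11 = 2048
So ceil(log2(1042)) = 11

bits = ceil(log2(1042)) = ceil(10.0251) = 11 bits


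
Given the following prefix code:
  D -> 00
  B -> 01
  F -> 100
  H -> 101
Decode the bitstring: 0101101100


Decoding step by step:
Bits 01 -> B
Bits 01 -> B
Bits 101 -> H
Bits 100 -> F


Decoded message: BBHF


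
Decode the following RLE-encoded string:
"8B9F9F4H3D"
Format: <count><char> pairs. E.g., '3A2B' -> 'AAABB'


Expanding each <count><char> pair:
  8B -> 'BBBBBBBB'
  9F -> 'FFFFFFFFF'
  9F -> 'FFFFFFFFF'
  4H -> 'HHHH'
  3D -> 'DDD'

Decoded = BBBBBBBBFFFFFFFFFFFFFFFFFFHHHHDDD


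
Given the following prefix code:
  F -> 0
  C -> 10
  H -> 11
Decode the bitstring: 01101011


Decoding step by step:
Bits 0 -> F
Bits 11 -> H
Bits 0 -> F
Bits 10 -> C
Bits 11 -> H


Decoded message: FHFCH


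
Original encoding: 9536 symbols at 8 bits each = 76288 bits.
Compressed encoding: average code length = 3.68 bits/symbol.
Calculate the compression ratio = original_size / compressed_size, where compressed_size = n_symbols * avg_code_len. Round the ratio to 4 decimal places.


original_size = n_symbols * orig_bits = 9536 * 8 = 76288 bits
compressed_size = n_symbols * avg_code_len = 9536 * 3.68 = 35092.48 bits
ratio = original_size / compressed_size = 76288 / 35092.48 = 2.1739

Compression ratio = 2.1739


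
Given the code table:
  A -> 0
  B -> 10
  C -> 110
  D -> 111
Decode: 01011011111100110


Decoding:
0 -> A
10 -> B
110 -> C
111 -> D
111 -> D
0 -> A
0 -> A
110 -> C


Result: ABCDDAAC


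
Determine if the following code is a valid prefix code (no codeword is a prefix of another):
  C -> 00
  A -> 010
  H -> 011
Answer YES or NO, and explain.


Checking each pair (does one codeword prefix another?):
  C='00' vs A='010': no prefix
  C='00' vs H='011': no prefix
  A='010' vs C='00': no prefix
  A='010' vs H='011': no prefix
  H='011' vs C='00': no prefix
  H='011' vs A='010': no prefix
No violation found over all pairs.

YES -- this is a valid prefix code. No codeword is a prefix of any other codeword.


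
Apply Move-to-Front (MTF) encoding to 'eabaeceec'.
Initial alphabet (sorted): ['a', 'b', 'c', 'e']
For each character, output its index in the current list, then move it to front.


MTF encoding:
'e': index 3 in ['a', 'b', 'c', 'e'] -> ['e', 'a', 'b', 'c']
'a': index 1 in ['e', 'a', 'b', 'c'] -> ['a', 'e', 'b', 'c']
'b': index 2 in ['a', 'e', 'b', 'c'] -> ['b', 'a', 'e', 'c']
'a': index 1 in ['b', 'a', 'e', 'c'] -> ['a', 'b', 'e', 'c']
'e': index 2 in ['a', 'b', 'e', 'c'] -> ['e', 'a', 'b', 'c']
'c': index 3 in ['e', 'a', 'b', 'c'] -> ['c', 'e', 'a', 'b']
'e': index 1 in ['c', 'e', 'a', 'b'] -> ['e', 'c', 'a', 'b']
'e': index 0 in ['e', 'c', 'a', 'b'] -> ['e', 'c', 'a', 'b']
'c': index 1 in ['e', 'c', 'a', 'b'] -> ['c', 'e', 'a', 'b']


Output: [3, 1, 2, 1, 2, 3, 1, 0, 1]


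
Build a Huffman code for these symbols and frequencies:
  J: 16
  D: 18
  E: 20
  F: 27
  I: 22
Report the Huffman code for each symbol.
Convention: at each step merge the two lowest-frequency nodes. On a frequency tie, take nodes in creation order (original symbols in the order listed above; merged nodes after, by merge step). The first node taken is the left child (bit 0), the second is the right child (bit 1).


Huffman tree construction:
Step 1: Merge J(16) + D(18) = 34
Step 2: Merge E(20) + I(22) = 42
Step 3: Merge F(27) + (J+D)(34) = 61
Step 4: Merge (E+I)(42) + (F+(J+D))(61) = 103
Read each symbol's code off the tree from the root (left child = 0, right child = 1).

Codes:
  J: 110 (length 3)
  D: 111 (length 3)
  E: 00 (length 2)
  F: 10 (length 2)
  I: 01 (length 2)
Average code length: 240/103 = 2.3301 bits/symbol


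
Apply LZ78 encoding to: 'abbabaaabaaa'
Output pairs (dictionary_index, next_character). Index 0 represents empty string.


LZ78 encoding steps:
Dictionary: {0: ''}
Step 1: w='' (idx 0), next='a' -> output (0, 'a'), add 'a' as idx 1
Step 2: w='' (idx 0), next='b' -> output (0, 'b'), add 'b' as idx 2
Step 3: w='b' (idx 2), next='a' -> output (2, 'a'), add 'ba' as idx 3
Step 4: w='ba' (idx 3), next='a' -> output (3, 'a'), add 'baa' as idx 4
Step 5: w='a' (idx 1), next='b' -> output (1, 'b'), add 'ab' as idx 5
Step 6: w='a' (idx 1), next='a' -> output (1, 'a'), add 'aa' as idx 6
Step 7: w='a' (idx 1), end of input -> output (1, '')


Encoded: [(0, 'a'), (0, 'b'), (2, 'a'), (3, 'a'), (1, 'b'), (1, 'a'), (1, '')]


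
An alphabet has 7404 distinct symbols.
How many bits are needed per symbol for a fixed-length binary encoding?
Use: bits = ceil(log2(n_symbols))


log2(7404) = 12.8541
Bracket: 2^12 = 4096 < 7404 <= 2^13 = 8192
So ceil(log2(7404)) = 13

bits = ceil(log2(7404)) = ceil(12.8541) = 13 bits


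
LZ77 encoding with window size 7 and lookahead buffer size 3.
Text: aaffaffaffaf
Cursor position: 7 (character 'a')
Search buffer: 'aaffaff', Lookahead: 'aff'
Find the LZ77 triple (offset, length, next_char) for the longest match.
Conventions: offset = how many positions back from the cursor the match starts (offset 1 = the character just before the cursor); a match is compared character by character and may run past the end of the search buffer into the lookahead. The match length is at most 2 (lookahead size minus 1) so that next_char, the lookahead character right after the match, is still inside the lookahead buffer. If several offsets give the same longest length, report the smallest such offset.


Try each offset into the search buffer:
  offset=1 (pos 6, char 'f'): match length 0
  offset=2 (pos 5, char 'f'): match length 0
  offset=3 (pos 4, char 'a'): match length 2
  offset=4 (pos 3, char 'f'): match length 0
  offset=5 (pos 2, char 'f'): match length 0
  offset=6 (pos 1, char 'a'): match length 2
  offset=7 (pos 0, char 'a'): match length 1
Longest match has length 2, found at offsets 3, 6; take the smallest, offset 3.
next_char = character at position 7 + 2 = 9 -> 'f'

Best match: offset=3, length=2 (matching 'af' starting at position 4)
LZ77 triple: (3, 2, 'f')


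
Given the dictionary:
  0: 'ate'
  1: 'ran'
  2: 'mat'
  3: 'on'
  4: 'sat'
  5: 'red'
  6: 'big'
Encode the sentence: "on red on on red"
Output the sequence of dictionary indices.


Look up each word in the dictionary:
  'on' -> 3
  'red' -> 5
  'on' -> 3
  'on' -> 3
  'red' -> 5

Encoded: [3, 5, 3, 3, 5]


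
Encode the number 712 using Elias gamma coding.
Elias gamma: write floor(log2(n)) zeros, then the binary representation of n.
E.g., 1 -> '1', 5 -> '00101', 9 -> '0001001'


num_bits = floor(log2(712)) + 1 = 10
leading_zeros = num_bits - 1 = 9
binary(712) = 1011001000

Elias gamma(712) = '000000000' + '1011001000' = 0000000001011001000 (19 bits)


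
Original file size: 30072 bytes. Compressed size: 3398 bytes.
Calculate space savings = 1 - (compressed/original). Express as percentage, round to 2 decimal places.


ratio = compressed/original = 3398/30072 = 0.112995
savings = 1 - ratio = 1 - 0.112995 = 0.887005
as a percentage: 0.887005 * 100 = 88.7%

Space savings = 1 - 3398/30072 = 88.7%


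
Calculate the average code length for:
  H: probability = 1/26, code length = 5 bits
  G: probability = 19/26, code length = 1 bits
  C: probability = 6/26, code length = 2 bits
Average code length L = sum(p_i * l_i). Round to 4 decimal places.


Weighted contributions p_i * l_i:
  H: (1/26) * 5 = 5/26
  G: (19/26) * 1 = 19/26
  C: (6/26) * 2 = 12/26
Sum = (5 + 19 + 12)/26 = 36/26

L = 36/26 = 1.3846 bits/symbol


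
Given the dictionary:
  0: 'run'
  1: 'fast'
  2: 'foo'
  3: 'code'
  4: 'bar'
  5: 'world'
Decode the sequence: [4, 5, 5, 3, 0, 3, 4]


Look up each index in the dictionary:
  4 -> 'bar'
  5 -> 'world'
  5 -> 'world'
  3 -> 'code'
  0 -> 'run'
  3 -> 'code'
  4 -> 'bar'

Decoded: "bar world world code run code bar"


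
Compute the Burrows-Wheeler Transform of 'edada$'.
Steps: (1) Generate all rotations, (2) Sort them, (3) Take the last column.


Rotations (sorted):
  0: $edada -> last char: a
  1: a$edad -> last char: d
  2: ada$ed -> last char: d
  3: da$eda -> last char: a
  4: dada$e -> last char: e
  5: edada$ -> last char: $


BWT = addae$


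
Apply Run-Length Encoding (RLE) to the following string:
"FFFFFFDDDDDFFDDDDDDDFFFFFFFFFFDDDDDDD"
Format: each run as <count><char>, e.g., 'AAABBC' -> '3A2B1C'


Scanning runs left to right:
  i=0: run of 'F' x 6 -> '6F'
  i=6: run of 'D' x 5 -> '5D'
  i=11: run of 'F' x 2 -> '2F'
  i=13: run of 'D' x 7 -> '7D'
  i=20: run of 'F' x 10 -> '10F'
  i=30: run of 'D' x 7 -> '7D'

RLE = 6F5D2F7D10F7D


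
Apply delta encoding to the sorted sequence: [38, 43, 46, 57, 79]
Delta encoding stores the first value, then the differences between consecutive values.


First value: 38
Deltas:
  43 - 38 = 5
  46 - 43 = 3
  57 - 46 = 11
  79 - 57 = 22


Delta encoded: [38, 5, 3, 11, 22]


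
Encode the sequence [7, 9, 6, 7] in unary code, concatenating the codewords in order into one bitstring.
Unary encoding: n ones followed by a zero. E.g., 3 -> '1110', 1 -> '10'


Encode each number as n ones followed by a terminating 0:
  7 -> 11111110 (8 bits)
  9 -> 1111111110 (10 bits)
  6 -> 1111110 (7 bits)
  7 -> 11111110 (8 bits)
Total length = 8 + 10 + 7 + 8 = 33 bits.

Unary([7, 9, 6, 7]) = 111111101111111110111111011111110 (33 bits)


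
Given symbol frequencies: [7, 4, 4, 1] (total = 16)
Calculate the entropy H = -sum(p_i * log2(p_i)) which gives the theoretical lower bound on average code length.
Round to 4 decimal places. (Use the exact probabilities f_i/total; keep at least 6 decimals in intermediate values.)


Per-symbol terms -p_i * log2(p_i) with p_i = f_i/16:
  p = 7/16 = 0.437500: log2(p) = -1.192645, -p*log2(p) = 0.521782
  p = 4/16 = 0.250000: log2(p) = -2.000000, -p*log2(p) = 0.500000
  p = 4/16 = 0.250000: log2(p) = -2.000000, -p*log2(p) = 0.500000
  p = 1/16 = 0.062500: log2(p) = -4.000000, -p*log2(p) = 0.250000
H = 0.521782 + 0.500000 + 0.500000 + 0.250000 = 1.771782

H = 1.7718 bits/symbol


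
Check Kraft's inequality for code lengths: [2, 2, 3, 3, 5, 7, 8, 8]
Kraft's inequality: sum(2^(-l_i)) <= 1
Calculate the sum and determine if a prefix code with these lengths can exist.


Sum = 2^(-2) + 2^(-2) + 2^(-3) + 2^(-3) + 2^(-5) + 2^(-7) + 2^(-8) + 2^(-8)
    = 0.25 + 0.25 + 0.125 + 0.125 + 0.03125 + 0.0078125 + 0.00390625 + 0.00390625
    = 204/256 = 0.796875
Since 0.796875 <= 1, Kraft's inequality IS satisfied.
A prefix code with these lengths CAN exist.

Kraft sum = 0.796875. Satisfied.


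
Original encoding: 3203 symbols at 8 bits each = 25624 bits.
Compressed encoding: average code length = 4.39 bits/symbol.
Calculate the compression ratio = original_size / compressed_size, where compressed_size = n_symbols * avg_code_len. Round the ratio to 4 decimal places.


original_size = n_symbols * orig_bits = 3203 * 8 = 25624 bits
compressed_size = n_symbols * avg_code_len = 3203 * 4.39 = 14061.17 bits
ratio = original_size / compressed_size = 25624 / 14061.17 = 1.8223

Compression ratio = 1.8223


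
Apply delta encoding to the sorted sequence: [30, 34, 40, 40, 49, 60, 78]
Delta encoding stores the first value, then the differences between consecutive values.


First value: 30
Deltas:
  34 - 30 = 4
  40 - 34 = 6
  40 - 40 = 0
  49 - 40 = 9
  60 - 49 = 11
  78 - 60 = 18


Delta encoded: [30, 4, 6, 0, 9, 11, 18]


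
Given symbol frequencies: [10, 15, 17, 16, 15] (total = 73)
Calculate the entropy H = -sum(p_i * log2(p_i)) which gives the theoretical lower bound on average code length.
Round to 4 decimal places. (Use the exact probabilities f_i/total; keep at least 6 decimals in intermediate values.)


Per-symbol terms -p_i * log2(p_i) with p_i = f_i/73:
  p = 10/73 = 0.136986: log2(p) = -2.867896, -p*log2(p) = 0.392863
  p = 15/73 = 0.205479: log2(p) = -2.282934, -p*log2(p) = 0.469096
  p = 17/73 = 0.232877: log2(p) = -2.102362, -p*log2(p) = 0.489591
  p = 16/73 = 0.219178: log2(p) = -2.189825, -p*log2(p) = 0.479962
  p = 15/73 = 0.205479: log2(p) = -2.282934, -p*log2(p) = 0.469096
H = 0.392863 + 0.469096 + 0.489591 + 0.479962 + 0.469096 = 2.300608

H = 2.3006 bits/symbol


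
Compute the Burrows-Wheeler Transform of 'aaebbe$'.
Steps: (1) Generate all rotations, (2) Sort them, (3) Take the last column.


Rotations (sorted):
  0: $aaebbe -> last char: e
  1: aaebbe$ -> last char: $
  2: aebbe$a -> last char: a
  3: bbe$aae -> last char: e
  4: be$aaeb -> last char: b
  5: e$aaebb -> last char: b
  6: ebbe$aa -> last char: a


BWT = e$aebba


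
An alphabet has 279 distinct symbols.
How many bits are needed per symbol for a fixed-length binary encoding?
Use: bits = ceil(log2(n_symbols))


log2(279) = 8.1241
Bracket: 2^8 = 256 < 279 <= 2^9 = 512
So ceil(log2(279)) = 9

bits = ceil(log2(279)) = ceil(8.1241) = 9 bits


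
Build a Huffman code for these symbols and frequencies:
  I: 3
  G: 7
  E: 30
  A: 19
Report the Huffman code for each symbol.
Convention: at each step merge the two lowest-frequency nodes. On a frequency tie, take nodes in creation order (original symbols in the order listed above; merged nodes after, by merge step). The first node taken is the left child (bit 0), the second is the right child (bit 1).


Huffman tree construction:
Step 1: Merge I(3) + G(7) = 10
Step 2: Merge (I+G)(10) + A(19) = 29
Step 3: Merge ((I+G)+A)(29) + E(30) = 59
Read each symbol's code off the tree from the root (left child = 0, right child = 1).

Codes:
  I: 000 (length 3)
  G: 001 (length 3)
  E: 1 (length 1)
  A: 01 (length 2)
Average code length: 98/59 = 1.6610 bits/symbol


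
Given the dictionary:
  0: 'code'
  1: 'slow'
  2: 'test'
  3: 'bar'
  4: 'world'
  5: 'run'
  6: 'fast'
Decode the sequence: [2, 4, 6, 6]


Look up each index in the dictionary:
  2 -> 'test'
  4 -> 'world'
  6 -> 'fast'
  6 -> 'fast'

Decoded: "test world fast fast"


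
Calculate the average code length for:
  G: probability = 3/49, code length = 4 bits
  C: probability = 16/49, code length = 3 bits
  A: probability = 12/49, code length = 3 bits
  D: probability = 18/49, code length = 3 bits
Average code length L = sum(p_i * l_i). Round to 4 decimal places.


Weighted contributions p_i * l_i:
  G: (3/49) * 4 = 12/49
  C: (16/49) * 3 = 48/49
  A: (12/49) * 3 = 36/49
  D: (18/49) * 3 = 54/49
Sum = (12 + 48 + 36 + 54)/49 = 150/49

L = 150/49 = 3.0612 bits/symbol


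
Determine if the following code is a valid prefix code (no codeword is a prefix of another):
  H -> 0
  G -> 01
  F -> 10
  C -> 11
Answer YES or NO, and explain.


Checking each pair (does one codeword prefix another?):
  H='0' vs G='01': prefix -- VIOLATION

NO -- this is NOT a valid prefix code. H (0) is a prefix of G (01).


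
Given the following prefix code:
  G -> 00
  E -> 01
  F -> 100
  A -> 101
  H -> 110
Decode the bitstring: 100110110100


Decoding step by step:
Bits 100 -> F
Bits 110 -> H
Bits 110 -> H
Bits 100 -> F


Decoded message: FHHF


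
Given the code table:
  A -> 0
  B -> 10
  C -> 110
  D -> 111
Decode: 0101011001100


Decoding:
0 -> A
10 -> B
10 -> B
110 -> C
0 -> A
110 -> C
0 -> A


Result: ABBCACA


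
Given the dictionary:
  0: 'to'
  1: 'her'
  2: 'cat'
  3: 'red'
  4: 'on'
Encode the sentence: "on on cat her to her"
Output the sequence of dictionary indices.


Look up each word in the dictionary:
  'on' -> 4
  'on' -> 4
  'cat' -> 2
  'her' -> 1
  'to' -> 0
  'her' -> 1

Encoded: [4, 4, 2, 1, 0, 1]


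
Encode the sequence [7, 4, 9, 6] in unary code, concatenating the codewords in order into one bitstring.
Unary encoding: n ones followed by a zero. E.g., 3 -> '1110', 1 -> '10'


Encode each number as n ones followed by a terminating 0:
  7 -> 11111110 (8 bits)
  4 -> 11110 (5 bits)
  9 -> 1111111110 (10 bits)
  6 -> 1111110 (7 bits)
Total length = 8 + 5 + 10 + 7 = 30 bits.

Unary([7, 4, 9, 6]) = 111111101111011111111101111110 (30 bits)


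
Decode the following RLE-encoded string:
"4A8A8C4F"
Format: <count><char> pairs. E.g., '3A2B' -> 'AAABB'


Expanding each <count><char> pair:
  4A -> 'AAAA'
  8A -> 'AAAAAAAA'
  8C -> 'CCCCCCCC'
  4F -> 'FFFF'

Decoded = AAAAAAAAAAAACCCCCCCCFFFF


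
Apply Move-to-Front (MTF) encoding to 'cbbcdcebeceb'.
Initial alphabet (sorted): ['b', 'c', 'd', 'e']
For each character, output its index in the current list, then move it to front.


MTF encoding:
'c': index 1 in ['b', 'c', 'd', 'e'] -> ['c', 'b', 'd', 'e']
'b': index 1 in ['c', 'b', 'd', 'e'] -> ['b', 'c', 'd', 'e']
'b': index 0 in ['b', 'c', 'd', 'e'] -> ['b', 'c', 'd', 'e']
'c': index 1 in ['b', 'c', 'd', 'e'] -> ['c', 'b', 'd', 'e']
'd': index 2 in ['c', 'b', 'd', 'e'] -> ['d', 'c', 'b', 'e']
'c': index 1 in ['d', 'c', 'b', 'e'] -> ['c', 'd', 'b', 'e']
'e': index 3 in ['c', 'd', 'b', 'e'] -> ['e', 'c', 'd', 'b']
'b': index 3 in ['e', 'c', 'd', 'b'] -> ['b', 'e', 'c', 'd']
'e': index 1 in ['b', 'e', 'c', 'd'] -> ['e', 'b', 'c', 'd']
'c': index 2 in ['e', 'b', 'c', 'd'] -> ['c', 'e', 'b', 'd']
'e': index 1 in ['c', 'e', 'b', 'd'] -> ['e', 'c', 'b', 'd']
'b': index 2 in ['e', 'c', 'b', 'd'] -> ['b', 'e', 'c', 'd']


Output: [1, 1, 0, 1, 2, 1, 3, 3, 1, 2, 1, 2]


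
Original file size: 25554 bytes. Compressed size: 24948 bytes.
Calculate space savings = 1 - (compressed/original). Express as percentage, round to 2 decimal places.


ratio = compressed/original = 24948/25554 = 0.976286
savings = 1 - ratio = 1 - 0.976286 = 0.023714
as a percentage: 0.023714 * 100 = 2.37%

Space savings = 1 - 24948/25554 = 2.37%


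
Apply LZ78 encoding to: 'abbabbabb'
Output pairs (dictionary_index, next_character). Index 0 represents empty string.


LZ78 encoding steps:
Dictionary: {0: ''}
Step 1: w='' (idx 0), next='a' -> output (0, 'a'), add 'a' as idx 1
Step 2: w='' (idx 0), next='b' -> output (0, 'b'), add 'b' as idx 2
Step 3: w='b' (idx 2), next='a' -> output (2, 'a'), add 'ba' as idx 3
Step 4: w='b' (idx 2), next='b' -> output (2, 'b'), add 'bb' as idx 4
Step 5: w='a' (idx 1), next='b' -> output (1, 'b'), add 'ab' as idx 5
Step 6: w='b' (idx 2), end of input -> output (2, '')


Encoded: [(0, 'a'), (0, 'b'), (2, 'a'), (2, 'b'), (1, 'b'), (2, '')]


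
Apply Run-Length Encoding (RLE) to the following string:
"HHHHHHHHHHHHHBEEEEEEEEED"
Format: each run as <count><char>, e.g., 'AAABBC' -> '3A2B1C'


Scanning runs left to right:
  i=0: run of 'H' x 13 -> '13H'
  i=13: run of 'B' x 1 -> '1B'
  i=14: run of 'E' x 9 -> '9E'
  i=23: run of 'D' x 1 -> '1D'

RLE = 13H1B9E1D


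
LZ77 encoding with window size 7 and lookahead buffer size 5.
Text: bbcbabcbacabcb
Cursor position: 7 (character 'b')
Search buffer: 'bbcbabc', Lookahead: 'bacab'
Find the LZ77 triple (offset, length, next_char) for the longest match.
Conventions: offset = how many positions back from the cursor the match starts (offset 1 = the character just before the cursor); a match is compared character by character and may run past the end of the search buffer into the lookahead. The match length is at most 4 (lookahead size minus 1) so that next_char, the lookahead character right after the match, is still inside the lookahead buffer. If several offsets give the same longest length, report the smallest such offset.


Try each offset into the search buffer:
  offset=1 (pos 6, char 'c'): match length 0
  offset=2 (pos 5, char 'b'): match length 1
  offset=3 (pos 4, char 'a'): match length 0
  offset=4 (pos 3, char 'b'): match length 2
  offset=5 (pos 2, char 'c'): match length 0
  offset=6 (pos 1, char 'b'): match length 1
  offset=7 (pos 0, char 'b'): match length 1
Longest match has length 2 at offset 4.
next_char = character at position 7 + 2 = 9 -> 'c'

Best match: offset=4, length=2 (matching 'ba' starting at position 3)
LZ77 triple: (4, 2, 'c')


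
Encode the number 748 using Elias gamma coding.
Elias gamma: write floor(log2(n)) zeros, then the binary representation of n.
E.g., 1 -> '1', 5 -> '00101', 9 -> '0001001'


num_bits = floor(log2(748)) + 1 = 10
leading_zeros = num_bits - 1 = 9
binary(748) = 1011101100

Elias gamma(748) = '000000000' + '1011101100' = 0000000001011101100 (19 bits)


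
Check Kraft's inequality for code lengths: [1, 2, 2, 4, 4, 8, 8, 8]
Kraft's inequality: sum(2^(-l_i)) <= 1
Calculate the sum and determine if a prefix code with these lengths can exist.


Sum = 2^(-1) + 2^(-2) + 2^(-2) + 2^(-4) + 2^(-4) + 2^(-8) + 2^(-8) + 2^(-8)
    = 0.5 + 0.25 + 0.25 + 0.0625 + 0.0625 + 0.00390625 + 0.00390625 + 0.00390625
    = 291/256 = 1.13671875
Since 1.13671875 > 1, Kraft's inequality is NOT satisfied.
A prefix code with these lengths CANNOT exist.

Kraft sum = 1.13671875. Not satisfied.


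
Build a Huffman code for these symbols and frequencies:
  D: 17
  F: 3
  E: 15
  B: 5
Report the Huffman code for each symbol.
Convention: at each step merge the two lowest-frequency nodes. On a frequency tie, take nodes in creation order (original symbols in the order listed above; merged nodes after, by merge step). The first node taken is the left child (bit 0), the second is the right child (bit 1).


Huffman tree construction:
Step 1: Merge F(3) + B(5) = 8
Step 2: Merge (F+B)(8) + E(15) = 23
Step 3: Merge D(17) + ((F+B)+E)(23) = 40
Read each symbol's code off the tree from the root (left child = 0, right child = 1).

Codes:
  D: 0 (length 1)
  F: 100 (length 3)
  E: 11 (length 2)
  B: 101 (length 3)
Average code length: 71/40 = 1.7750 bits/symbol


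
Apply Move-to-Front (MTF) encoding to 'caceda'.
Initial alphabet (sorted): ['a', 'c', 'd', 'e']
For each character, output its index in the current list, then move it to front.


MTF encoding:
'c': index 1 in ['a', 'c', 'd', 'e'] -> ['c', 'a', 'd', 'e']
'a': index 1 in ['c', 'a', 'd', 'e'] -> ['a', 'c', 'd', 'e']
'c': index 1 in ['a', 'c', 'd', 'e'] -> ['c', 'a', 'd', 'e']
'e': index 3 in ['c', 'a', 'd', 'e'] -> ['e', 'c', 'a', 'd']
'd': index 3 in ['e', 'c', 'a', 'd'] -> ['d', 'e', 'c', 'a']
'a': index 3 in ['d', 'e', 'c', 'a'] -> ['a', 'd', 'e', 'c']


Output: [1, 1, 1, 3, 3, 3]


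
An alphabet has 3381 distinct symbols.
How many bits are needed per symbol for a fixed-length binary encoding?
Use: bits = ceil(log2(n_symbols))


log2(3381) = 11.7232
Bracket: 2^11 = 2048 < 3381 <= 2^12 = 4096
So ceil(log2(3381)) = 12

bits = ceil(log2(3381)) = ceil(11.7232) = 12 bits


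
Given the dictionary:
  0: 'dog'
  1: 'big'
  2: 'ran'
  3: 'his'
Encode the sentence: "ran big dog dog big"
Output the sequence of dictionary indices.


Look up each word in the dictionary:
  'ran' -> 2
  'big' -> 1
  'dog' -> 0
  'dog' -> 0
  'big' -> 1

Encoded: [2, 1, 0, 0, 1]


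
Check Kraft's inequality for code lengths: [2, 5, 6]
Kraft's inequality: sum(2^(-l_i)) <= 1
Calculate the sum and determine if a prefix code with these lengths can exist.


Sum = 2^(-2) + 2^(-5) + 2^(-6)
    = 0.25 + 0.03125 + 0.015625
    = 19/64 = 0.296875
Since 0.296875 <= 1, Kraft's inequality IS satisfied.
A prefix code with these lengths CAN exist.

Kraft sum = 0.296875. Satisfied.


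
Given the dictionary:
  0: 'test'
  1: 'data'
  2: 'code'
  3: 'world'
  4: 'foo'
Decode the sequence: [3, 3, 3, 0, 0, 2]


Look up each index in the dictionary:
  3 -> 'world'
  3 -> 'world'
  3 -> 'world'
  0 -> 'test'
  0 -> 'test'
  2 -> 'code'

Decoded: "world world world test test code"


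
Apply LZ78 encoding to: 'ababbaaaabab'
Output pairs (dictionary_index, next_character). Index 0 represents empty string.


LZ78 encoding steps:
Dictionary: {0: ''}
Step 1: w='' (idx 0), next='a' -> output (0, 'a'), add 'a' as idx 1
Step 2: w='' (idx 0), next='b' -> output (0, 'b'), add 'b' as idx 2
Step 3: w='a' (idx 1), next='b' -> output (1, 'b'), add 'ab' as idx 3
Step 4: w='b' (idx 2), next='a' -> output (2, 'a'), add 'ba' as idx 4
Step 5: w='a' (idx 1), next='a' -> output (1, 'a'), add 'aa' as idx 5
Step 6: w='ab' (idx 3), next='a' -> output (3, 'a'), add 'aba' as idx 6
Step 7: w='b' (idx 2), end of input -> output (2, '')


Encoded: [(0, 'a'), (0, 'b'), (1, 'b'), (2, 'a'), (1, 'a'), (3, 'a'), (2, '')]


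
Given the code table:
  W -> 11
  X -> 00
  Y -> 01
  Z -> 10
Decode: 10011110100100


Decoding:
10 -> Z
01 -> Y
11 -> W
10 -> Z
10 -> Z
01 -> Y
00 -> X


Result: ZYWZZYX


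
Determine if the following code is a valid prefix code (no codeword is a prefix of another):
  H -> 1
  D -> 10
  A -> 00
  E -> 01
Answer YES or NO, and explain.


Checking each pair (does one codeword prefix another?):
  H='1' vs D='10': prefix -- VIOLATION

NO -- this is NOT a valid prefix code. H (1) is a prefix of D (10).


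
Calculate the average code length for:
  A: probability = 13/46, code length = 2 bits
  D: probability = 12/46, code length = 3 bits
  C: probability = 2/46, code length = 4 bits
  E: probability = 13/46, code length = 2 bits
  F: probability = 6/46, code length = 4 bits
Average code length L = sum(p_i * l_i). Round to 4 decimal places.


Weighted contributions p_i * l_i:
  A: (13/46) * 2 = 26/46
  D: (12/46) * 3 = 36/46
  C: (2/46) * 4 = 8/46
  E: (13/46) * 2 = 26/46
  F: (6/46) * 4 = 24/46
Sum = (26 + 36 + 8 + 26 + 24)/46 = 120/46

L = 120/46 = 2.6087 bits/symbol


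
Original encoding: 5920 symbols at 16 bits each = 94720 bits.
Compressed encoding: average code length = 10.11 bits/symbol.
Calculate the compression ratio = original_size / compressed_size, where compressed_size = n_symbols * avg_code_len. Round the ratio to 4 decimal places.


original_size = n_symbols * orig_bits = 5920 * 16 = 94720 bits
compressed_size = n_symbols * avg_code_len = 5920 * 10.11 = 59851.2 bits
ratio = original_size / compressed_size = 94720 / 59851.2 = 1.5826

Compression ratio = 1.5826


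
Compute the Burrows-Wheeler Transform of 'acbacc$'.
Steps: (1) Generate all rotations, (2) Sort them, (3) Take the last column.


Rotations (sorted):
  0: $acbacc -> last char: c
  1: acbacc$ -> last char: $
  2: acc$acb -> last char: b
  3: bacc$ac -> last char: c
  4: c$acbac -> last char: c
  5: cbacc$a -> last char: a
  6: cc$acba -> last char: a


BWT = c$bccaa


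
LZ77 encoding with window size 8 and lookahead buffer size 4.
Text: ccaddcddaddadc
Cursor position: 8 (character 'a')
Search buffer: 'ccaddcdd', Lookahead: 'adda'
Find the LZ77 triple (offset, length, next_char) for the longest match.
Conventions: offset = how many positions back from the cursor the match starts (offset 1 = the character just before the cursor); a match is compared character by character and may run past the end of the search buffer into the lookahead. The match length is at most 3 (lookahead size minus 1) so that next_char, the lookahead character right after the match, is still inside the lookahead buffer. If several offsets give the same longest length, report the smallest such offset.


Try each offset into the search buffer:
  offset=1 (pos 7, char 'd'): match length 0
  offset=2 (pos 6, char 'd'): match length 0
  offset=3 (pos 5, char 'c'): match length 0
  offset=4 (pos 4, char 'd'): match length 0
  offset=5 (pos 3, char 'd'): match length 0
  offset=6 (pos 2, char 'a'): match length 3
  offset=7 (pos 1, char 'c'): match length 0
  offset=8 (pos 0, char 'c'): match length 0
Longest match has length 3 at offset 6.
next_char = character at position 8 + 3 = 11 -> 'a'

Best match: offset=6, length=3 (matching 'add' starting at position 2)
LZ77 triple: (6, 3, 'a')


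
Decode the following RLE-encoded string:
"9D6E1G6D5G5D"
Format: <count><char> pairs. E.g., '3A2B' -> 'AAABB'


Expanding each <count><char> pair:
  9D -> 'DDDDDDDDD'
  6E -> 'EEEEEE'
  1G -> 'G'
  6D -> 'DDDDDD'
  5G -> 'GGGGG'
  5D -> 'DDDDD'

Decoded = DDDDDDDDDEEEEEEGDDDDDDGGGGGDDDDD


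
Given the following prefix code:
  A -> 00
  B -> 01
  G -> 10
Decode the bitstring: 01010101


Decoding step by step:
Bits 01 -> B
Bits 01 -> B
Bits 01 -> B
Bits 01 -> B


Decoded message: BBBB


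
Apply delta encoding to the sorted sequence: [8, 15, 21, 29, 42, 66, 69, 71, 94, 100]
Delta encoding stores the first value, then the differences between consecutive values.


First value: 8
Deltas:
  15 - 8 = 7
  21 - 15 = 6
  29 - 21 = 8
  42 - 29 = 13
  66 - 42 = 24
  69 - 66 = 3
  71 - 69 = 2
  94 - 71 = 23
  100 - 94 = 6


Delta encoded: [8, 7, 6, 8, 13, 24, 3, 2, 23, 6]


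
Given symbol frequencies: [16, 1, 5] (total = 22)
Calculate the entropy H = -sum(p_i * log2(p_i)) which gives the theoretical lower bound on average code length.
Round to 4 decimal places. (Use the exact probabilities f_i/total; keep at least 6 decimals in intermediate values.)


Per-symbol terms -p_i * log2(p_i) with p_i = f_i/22:
  p = 16/22 = 0.727273: log2(p) = -0.459432, -p*log2(p) = 0.334132
  p = 1/22 = 0.045455: log2(p) = -4.459432, -p*log2(p) = 0.202701
  p = 5/22 = 0.227273: log2(p) = -2.137504, -p*log2(p) = 0.485796
H = 0.334132 + 0.202701 + 0.485796 = 1.022629

H = 1.0226 bits/symbol


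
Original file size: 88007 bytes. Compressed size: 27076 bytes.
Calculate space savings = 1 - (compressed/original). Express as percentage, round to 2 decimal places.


ratio = compressed/original = 27076/88007 = 0.307657
savings = 1 - ratio = 1 - 0.307657 = 0.692343
as a percentage: 0.692343 * 100 = 69.23%

Space savings = 1 - 27076/88007 = 69.23%


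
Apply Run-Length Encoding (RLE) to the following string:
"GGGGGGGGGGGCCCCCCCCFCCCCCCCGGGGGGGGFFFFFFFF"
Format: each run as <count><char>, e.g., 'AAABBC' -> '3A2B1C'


Scanning runs left to right:
  i=0: run of 'G' x 11 -> '11G'
  i=11: run of 'C' x 8 -> '8C'
  i=19: run of 'F' x 1 -> '1F'
  i=20: run of 'C' x 7 -> '7C'
  i=27: run of 'G' x 8 -> '8G'
  i=35: run of 'F' x 8 -> '8F'

RLE = 11G8C1F7C8G8F


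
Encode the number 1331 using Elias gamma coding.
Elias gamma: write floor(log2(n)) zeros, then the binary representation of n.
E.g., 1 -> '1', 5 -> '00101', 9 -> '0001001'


num_bits = floor(log2(1331)) + 1 = 11
leading_zeros = num_bits - 1 = 10
binary(1331) = 10100110011

Elias gamma(1331) = '0000000000' + '10100110011' = 000000000010100110011 (21 bits)


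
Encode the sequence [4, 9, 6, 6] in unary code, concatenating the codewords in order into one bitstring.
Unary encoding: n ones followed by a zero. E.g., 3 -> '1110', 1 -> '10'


Encode each number as n ones followed by a terminating 0:
  4 -> 11110 (5 bits)
  9 -> 1111111110 (10 bits)
  6 -> 1111110 (7 bits)
  6 -> 1111110 (7 bits)
Total length = 5 + 10 + 7 + 7 = 29 bits.

Unary([4, 9, 6, 6]) = 11110111111111011111101111110 (29 bits)


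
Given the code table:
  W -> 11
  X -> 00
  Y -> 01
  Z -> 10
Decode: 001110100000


Decoding:
00 -> X
11 -> W
10 -> Z
10 -> Z
00 -> X
00 -> X


Result: XWZZXX


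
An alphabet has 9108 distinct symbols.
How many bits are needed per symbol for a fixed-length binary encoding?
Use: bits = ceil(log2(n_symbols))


log2(9108) = 13.1529
Bracket: 2^13 = 8192 < 9108 <= 2^14 = 16384
So ceil(log2(9108)) = 14

bits = ceil(log2(9108)) = ceil(13.1529) = 14 bits


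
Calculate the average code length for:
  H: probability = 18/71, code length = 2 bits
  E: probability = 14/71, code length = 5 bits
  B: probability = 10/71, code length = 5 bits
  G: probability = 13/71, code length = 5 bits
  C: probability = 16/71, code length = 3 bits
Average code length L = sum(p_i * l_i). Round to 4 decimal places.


Weighted contributions p_i * l_i:
  H: (18/71) * 2 = 36/71
  E: (14/71) * 5 = 70/71
  B: (10/71) * 5 = 50/71
  G: (13/71) * 5 = 65/71
  C: (16/71) * 3 = 48/71
Sum = (36 + 70 + 50 + 65 + 48)/71 = 269/71

L = 269/71 = 3.7887 bits/symbol


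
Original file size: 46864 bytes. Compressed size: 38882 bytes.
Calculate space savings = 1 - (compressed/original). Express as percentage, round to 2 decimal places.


ratio = compressed/original = 38882/46864 = 0.829677
savings = 1 - ratio = 1 - 0.829677 = 0.170323
as a percentage: 0.170323 * 100 = 17.03%

Space savings = 1 - 38882/46864 = 17.03%


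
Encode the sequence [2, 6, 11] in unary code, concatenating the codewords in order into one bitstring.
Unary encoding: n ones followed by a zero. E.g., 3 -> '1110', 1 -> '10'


Encode each number as n ones followed by a terminating 0:
  2 -> 110 (3 bits)
  6 -> 1111110 (7 bits)
  11 -> 111111111110 (12 bits)
Total length = 3 + 7 + 12 = 22 bits.

Unary([2, 6, 11]) = 1101111110111111111110 (22 bits)
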